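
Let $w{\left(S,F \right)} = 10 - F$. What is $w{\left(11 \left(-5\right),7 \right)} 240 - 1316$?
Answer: $-596$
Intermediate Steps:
$w{\left(11 \left(-5\right),7 \right)} 240 - 1316 = \left(10 - 7\right) 240 - 1316 = 3 \cdot 240 - 1316 = 720 - 1316 = -596$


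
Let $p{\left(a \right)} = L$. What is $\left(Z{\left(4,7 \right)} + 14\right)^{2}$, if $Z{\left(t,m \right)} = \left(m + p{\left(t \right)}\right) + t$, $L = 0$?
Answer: $625$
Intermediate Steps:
$p{\left(a \right)} = 0$
$Z{\left(t,m \right)} = m + t$ ($Z{\left(t,m \right)} = \left(m + 0\right) + t = m + t$)
$\left(Z{\left(4,7 \right)} + 14\right)^{2} = \left(\left(7 + 4\right) + 14\right)^{2} = \left(11 + 14\right)^{2} = 25^{2} = 625$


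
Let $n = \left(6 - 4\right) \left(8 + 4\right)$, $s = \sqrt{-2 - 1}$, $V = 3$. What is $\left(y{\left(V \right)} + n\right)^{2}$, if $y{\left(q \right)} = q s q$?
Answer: $333 + 432 i \sqrt{3} \approx 333.0 + 748.25 i$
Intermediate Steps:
$s = i \sqrt{3}$ ($s = \sqrt{-3} = i \sqrt{3} \approx 1.732 i$)
$y{\left(q \right)} = i \sqrt{3} q^{2}$ ($y{\left(q \right)} = q i \sqrt{3} q = i q \sqrt{3} q = i \sqrt{3} q^{2}$)
$n = 24$ ($n = 2 \cdot 12 = 24$)
$\left(y{\left(V \right)} + n\right)^{2} = \left(i \sqrt{3} \cdot 3^{2} + 24\right)^{2} = \left(i \sqrt{3} \cdot 9 + 24\right)^{2} = \left(9 i \sqrt{3} + 24\right)^{2} = \left(24 + 9 i \sqrt{3}\right)^{2}$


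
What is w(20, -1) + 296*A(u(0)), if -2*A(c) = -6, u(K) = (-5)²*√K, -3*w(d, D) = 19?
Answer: 2645/3 ≈ 881.67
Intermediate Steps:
w(d, D) = -19/3 (w(d, D) = -⅓*19 = -19/3)
u(K) = 25*√K
A(c) = 3 (A(c) = -½*(-6) = 3)
w(20, -1) + 296*A(u(0)) = -19/3 + 296*3 = -19/3 + 888 = 2645/3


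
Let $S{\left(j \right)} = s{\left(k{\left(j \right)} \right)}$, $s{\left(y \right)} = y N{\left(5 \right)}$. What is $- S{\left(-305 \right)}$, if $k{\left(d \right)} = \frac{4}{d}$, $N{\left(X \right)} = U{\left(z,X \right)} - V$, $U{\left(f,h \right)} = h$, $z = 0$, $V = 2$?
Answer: $\frac{12}{305} \approx 0.039344$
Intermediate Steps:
$N{\left(X \right)} = -2 + X$ ($N{\left(X \right)} = X - 2 = -2 + X$)
$s{\left(y \right)} = 3 y$ ($s{\left(y \right)} = y \left(-2 + 5\right) = y 3 = 3 y$)
$S{\left(j \right)} = \frac{12}{j}$ ($S{\left(j \right)} = 3 \frac{4}{j} = \frac{12}{j}$)
$- S{\left(-305 \right)} = - \frac{12}{-305} = - \frac{12 \left(-1\right)}{305} = \left(-1\right) \left(- \frac{12}{305}\right) = \frac{12}{305}$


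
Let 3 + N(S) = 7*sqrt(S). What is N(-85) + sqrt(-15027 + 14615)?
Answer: -3 + 2*I*sqrt(103) + 7*I*sqrt(85) ≈ -3.0 + 84.835*I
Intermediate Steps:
N(S) = -3 + 7*sqrt(S)
N(-85) + sqrt(-15027 + 14615) = (-3 + 7*sqrt(-85)) + sqrt(-15027 + 14615) = (-3 + 7*(I*sqrt(85))) + sqrt(-412) = (-3 + 7*I*sqrt(85)) + 2*I*sqrt(103) = -3 + 2*I*sqrt(103) + 7*I*sqrt(85)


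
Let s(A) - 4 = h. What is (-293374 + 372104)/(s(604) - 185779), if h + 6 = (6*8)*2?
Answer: -15746/37137 ≈ -0.42400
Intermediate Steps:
h = 90 (h = -6 + (6*8)*2 = -6 + 48*2 = -6 + 96 = 90)
s(A) = 94 (s(A) = 4 + 90 = 94)
(-293374 + 372104)/(s(604) - 185779) = (-293374 + 372104)/(94 - 185779) = 78730/(-185685) = 78730*(-1/185685) = -15746/37137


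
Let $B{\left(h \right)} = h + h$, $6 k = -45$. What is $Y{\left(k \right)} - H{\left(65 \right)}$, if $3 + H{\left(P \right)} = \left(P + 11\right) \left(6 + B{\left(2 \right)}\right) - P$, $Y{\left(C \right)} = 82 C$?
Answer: $-1307$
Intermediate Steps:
$k = - \frac{15}{2}$ ($k = \frac{1}{6} \left(-45\right) = - \frac{15}{2} \approx -7.5$)
$B{\left(h \right)} = 2 h$
$H{\left(P \right)} = 107 + 9 P$ ($H{\left(P \right)} = -3 - \left(P - \left(P + 11\right) \left(6 + 2 \cdot 2\right)\right) = -3 - \left(P - \left(11 + P\right) \left(6 + 4\right)\right) = -3 - \left(P - \left(11 + P\right) 10\right) = -3 + \left(\left(110 + 10 P\right) - P\right) = -3 + \left(110 + 9 P\right) = 107 + 9 P$)
$Y{\left(k \right)} - H{\left(65 \right)} = 82 \left(- \frac{15}{2}\right) - \left(107 + 9 \cdot 65\right) = -615 - \left(107 + 585\right) = -615 - 692 = -1307$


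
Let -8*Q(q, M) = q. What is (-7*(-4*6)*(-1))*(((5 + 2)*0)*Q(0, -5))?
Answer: 0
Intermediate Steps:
Q(q, M) = -q/8
(-7*(-4*6)*(-1))*(((5 + 2)*0)*Q(0, -5)) = (-7*(-4*6)*(-1))*(((5 + 2)*0)*(-⅛*0)) = (-(-168)*(-1))*((7*0)*0) = (-7*24)*(0*0) = -168*0 = 0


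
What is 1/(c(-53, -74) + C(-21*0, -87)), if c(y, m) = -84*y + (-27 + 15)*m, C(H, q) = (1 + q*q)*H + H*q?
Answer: 1/5340 ≈ 0.00018727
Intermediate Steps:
C(H, q) = H*q + H*(1 + q²) (C(H, q) = (1 + q²)*H + H*q = H*(1 + q²) + H*q = H*q + H*(1 + q²))
c(y, m) = -84*y - 12*m
1/(c(-53, -74) + C(-21*0, -87)) = 1/((-84*(-53) - 12*(-74)) + (-21*0)*(1 - 87 + (-87)²)) = 1/((4452 + 888) + 0*(1 - 87 + 7569)) = 1/(5340 + 0*7483) = 1/(5340 + 0) = 1/5340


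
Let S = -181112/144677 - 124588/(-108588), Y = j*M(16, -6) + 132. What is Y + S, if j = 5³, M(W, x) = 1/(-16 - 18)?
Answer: 17121932102267/133536581646 ≈ 128.22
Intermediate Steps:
M(W, x) = -1/34 (M(W, x) = 1/(-34) = -1/34)
j = 125
Y = 4363/34 (Y = 125*(-1/34) + 132 = -125/34 + 132 = 4363/34 ≈ 128.32)
S = -410392945/3927546519 (S = -181112*1/144677 - 124588*(-1/108588) = -181112/144677 + 31147/27147 = -410392945/3927546519 ≈ -0.10449)
Y + S = 4363/34 - 410392945/3927546519 = 17121932102267/133536581646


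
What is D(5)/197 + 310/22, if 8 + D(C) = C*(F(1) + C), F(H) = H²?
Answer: 30777/2167 ≈ 14.203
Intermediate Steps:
D(C) = -8 + C*(1 + C) (D(C) = -8 + C*(1² + C) = -8 + C*(1 + C))
D(5)/197 + 310/22 = (-8 + 5 + 5²)/197 + 310/22 = (-8 + 5 + 25)*(1/197) + 310*(1/22) = 22*(1/197) + 155/11 = 22/197 + 155/11 = 30777/2167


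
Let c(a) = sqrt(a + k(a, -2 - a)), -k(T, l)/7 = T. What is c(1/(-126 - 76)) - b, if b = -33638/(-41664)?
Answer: -16819/20832 + sqrt(303)/101 ≈ -0.63502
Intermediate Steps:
k(T, l) = -7*T
b = 16819/20832 (b = -33638*(-1/41664) = 16819/20832 ≈ 0.80736)
c(a) = sqrt(6)*sqrt(-a) (c(a) = sqrt(a - 7*a) = sqrt(-6*a) = sqrt(6)*sqrt(-a))
c(1/(-126 - 76)) - b = sqrt(6)*sqrt(-1/(-126 - 76)) - 1*16819/20832 = sqrt(6)*sqrt(-1/(-202)) - 16819/20832 = sqrt(6)*sqrt(-1*(-1/202)) - 16819/20832 = sqrt(6)*sqrt(1/202) - 16819/20832 = sqrt(6)*(sqrt(202)/202) - 16819/20832 = sqrt(303)/101 - 16819/20832 = -16819/20832 + sqrt(303)/101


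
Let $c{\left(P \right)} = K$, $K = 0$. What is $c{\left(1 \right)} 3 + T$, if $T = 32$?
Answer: $32$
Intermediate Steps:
$c{\left(P \right)} = 0$
$c{\left(1 \right)} 3 + T = 0 \cdot 3 + 32 = 0 + 32 = 32$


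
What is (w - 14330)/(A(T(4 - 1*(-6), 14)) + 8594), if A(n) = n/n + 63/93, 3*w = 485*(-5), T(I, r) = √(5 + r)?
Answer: -1407865/799398 ≈ -1.7612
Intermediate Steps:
w = -2425/3 (w = (485*(-5))/3 = (⅓)*(-2425) = -2425/3 ≈ -808.33)
A(n) = 52/31 (A(n) = 1 + 63*(1/93) = 1 + 21/31 = 52/31)
(w - 14330)/(A(T(4 - 1*(-6), 14)) + 8594) = (-2425/3 - 14330)/(52/31 + 8594) = -45415/(3*266466/31) = -45415/3*31/266466 = -1407865/799398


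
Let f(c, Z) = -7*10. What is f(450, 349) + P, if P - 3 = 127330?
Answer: 127263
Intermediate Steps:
f(c, Z) = -70
P = 127333 (P = 3 + 127330 = 127333)
f(450, 349) + P = -70 + 127333 = 127263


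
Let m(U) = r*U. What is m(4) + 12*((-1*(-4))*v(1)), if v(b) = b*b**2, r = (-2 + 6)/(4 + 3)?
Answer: 352/7 ≈ 50.286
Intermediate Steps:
r = 4/7 ≈ 0.57143
v(b) = b**3
m(U) = 4*U/7
m(4) + 12*((-1*(-4))*v(1)) = (4/7)*4 + 12*(-1*(-4)*1**3) = 16/7 + 12*(4*1) = 16/7 + 12*4 = 16/7 + 48 = 352/7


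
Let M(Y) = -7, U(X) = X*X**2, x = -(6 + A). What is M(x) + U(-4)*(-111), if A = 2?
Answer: 7097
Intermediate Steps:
x = -8 (x = -(6 + 2) = -1*8 = -8)
U(X) = X**3
M(x) + U(-4)*(-111) = -7 + (-4)**3*(-111) = -7 - 64*(-111) = -7 + 7104 = 7097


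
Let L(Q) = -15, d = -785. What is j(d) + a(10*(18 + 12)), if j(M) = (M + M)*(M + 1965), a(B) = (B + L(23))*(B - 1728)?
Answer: -2259580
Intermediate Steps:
a(B) = (-1728 + B)*(-15 + B) (a(B) = (B - 15)*(B - 1728) = (-15 + B)*(-1728 + B) = (-1728 + B)*(-15 + B))
j(M) = 2*M*(1965 + M) (j(M) = (2*M)*(1965 + M) = 2*M*(1965 + M))
j(d) + a(10*(18 + 12)) = 2*(-785)*(1965 - 785) + (25920 + (10*(18 + 12))² - 17430*(18 + 12)) = 2*(-785)*1180 + (25920 + (10*30)² - 17430*30) = -1852600 + (25920 + 300² - 1743*300) = -1852600 + (25920 + 90000 - 522900) = -1852600 - 406980 = -2259580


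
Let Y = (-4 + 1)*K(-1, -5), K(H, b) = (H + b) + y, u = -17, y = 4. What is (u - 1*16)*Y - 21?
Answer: -219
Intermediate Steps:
K(H, b) = 4 + H + b (K(H, b) = (H + b) + 4 = 4 + H + b)
Y = 6 (Y = (-4 + 1)*(4 - 1 - 5) = -3*(-2) = 6)
(u - 1*16)*Y - 21 = (-17 - 1*16)*6 - 21 = (-17 - 16)*6 - 21 = -33*6 - 21 = -198 - 21 = -219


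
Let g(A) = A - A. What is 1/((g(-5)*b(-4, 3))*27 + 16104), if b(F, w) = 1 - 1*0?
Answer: 1/16104 ≈ 6.2096e-5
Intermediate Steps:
b(F, w) = 1 (b(F, w) = 1 + 0 = 1)
g(A) = 0
1/((g(-5)*b(-4, 3))*27 + 16104) = 1/((0*1)*27 + 16104) = 1/(0*27 + 16104) = 1/(0 + 16104) = 1/16104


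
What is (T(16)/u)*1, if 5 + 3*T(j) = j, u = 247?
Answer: 11/741 ≈ 0.014845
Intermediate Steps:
T(j) = -5/3 + j/3
(T(16)/u)*1 = ((-5/3 + (1/3)*16)/247)*1 = ((-5/3 + 16/3)*(1/247))*1 = ((11/3)*(1/247))*1 = (11/741)*1 = 11/741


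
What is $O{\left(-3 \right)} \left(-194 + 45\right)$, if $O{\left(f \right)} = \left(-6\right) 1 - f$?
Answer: $447$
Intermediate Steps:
$O{\left(f \right)} = -6 - f$
$O{\left(-3 \right)} \left(-194 + 45\right) = \left(-6 - -3\right) \left(-194 + 45\right) = \left(-6 + 3\right) \left(-149\right) = \left(-3\right) \left(-149\right) = 447$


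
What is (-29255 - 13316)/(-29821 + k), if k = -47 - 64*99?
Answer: 42571/36204 ≈ 1.1759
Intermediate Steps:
k = -6383 (k = -47 - 6336 = -6383)
(-29255 - 13316)/(-29821 + k) = (-29255 - 13316)/(-29821 - 6383) = -42571/(-36204) = -42571*(-1/36204) = 42571/36204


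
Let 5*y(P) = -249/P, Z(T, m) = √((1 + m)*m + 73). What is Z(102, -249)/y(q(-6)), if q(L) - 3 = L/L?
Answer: -100*√2473/249 ≈ -19.972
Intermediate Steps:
Z(T, m) = √(73 + m*(1 + m)) (Z(T, m) = √(m*(1 + m) + 73) = √(73 + m*(1 + m)))
q(L) = 4 (q(L) = 3 + L/L = 3 + 1 = 4)
y(P) = -249/(5*P) (y(P) = (-249/P)/5 = -249/(5*P))
Z(102, -249)/y(q(-6)) = √(73 - 249 + (-249)²)/((-249/5/4)) = √(73 - 249 + 62001)/((-249/5*¼)) = √61825/(-249/20) = (5*√2473)*(-20/249) = -100*√2473/249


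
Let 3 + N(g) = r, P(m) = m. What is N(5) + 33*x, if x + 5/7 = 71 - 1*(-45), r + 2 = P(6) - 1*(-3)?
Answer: 26659/7 ≈ 3808.4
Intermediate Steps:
r = 7 (r = -2 + (6 - 1*(-3)) = -2 + (6 + 3) = -2 + 9 = 7)
N(g) = 4 (N(g) = -3 + 7 = 4)
x = 807/7 (x = -5/7 + (71 - 1*(-45)) = -5/7 + (71 + 45) = -5/7 + 116 = 807/7 ≈ 115.29)
N(5) + 33*x = 4 + 33*(807/7) = 4 + 26631/7 = 26659/7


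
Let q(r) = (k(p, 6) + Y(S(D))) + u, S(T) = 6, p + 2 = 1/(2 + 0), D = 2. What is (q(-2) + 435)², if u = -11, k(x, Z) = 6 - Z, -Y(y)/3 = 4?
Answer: 169744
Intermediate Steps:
p = -3/2 (p = -2 + 1/(2 + 0) = -2 + 1/2 = -2 + ½ = -3/2 ≈ -1.5000)
Y(y) = -12 (Y(y) = -3*4 = -12)
q(r) = -23 (q(r) = ((6 - 1*6) - 12) - 11 = ((6 - 6) - 12) - 11 = (0 - 12) - 11 = -12 - 11 = -23)
(q(-2) + 435)² = (-23 + 435)² = 412² = 169744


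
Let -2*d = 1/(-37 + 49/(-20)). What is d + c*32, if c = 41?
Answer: 1035178/789 ≈ 1312.0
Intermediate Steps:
d = 10/789 (d = -1/(2*(-37 + 49/(-20))) = -1/(2*(-37 + 49*(-1/20))) = -1/(2*(-37 - 49/20)) = -1/(2*(-789/20)) = -½*(-20/789) = 10/789 ≈ 0.012674)
d + c*32 = 10/789 + 41*32 = 10/789 + 1312 = 1035178/789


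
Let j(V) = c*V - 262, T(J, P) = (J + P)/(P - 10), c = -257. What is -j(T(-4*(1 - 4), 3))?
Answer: -2021/7 ≈ -288.71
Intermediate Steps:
T(J, P) = (J + P)/(-10 + P)
j(V) = -262 - 257*V (j(V) = -257*V - 262 = -262 - 257*V)
-j(T(-4*(1 - 4), 3)) = -(-262 - 257*(-4*(1 - 4) + 3)/(-10 + 3)) = -(-262 - 257*(-4*(-3) + 3)/(-7)) = -(-262 - (-257)*(12 + 3)/7) = -(-262 - (-257)*15/7) = -(-262 - 257*(-15/7)) = -(-262 + 3855/7) = -1*2021/7 = -2021/7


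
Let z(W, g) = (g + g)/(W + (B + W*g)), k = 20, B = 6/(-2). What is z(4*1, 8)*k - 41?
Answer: -1033/33 ≈ -31.303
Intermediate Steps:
B = -3 (B = 6*(-½) = -3)
z(W, g) = 2*g/(-3 + W + W*g) (z(W, g) = (g + g)/(W + (-3 + W*g)) = (2*g)/(-3 + W + W*g) = 2*g/(-3 + W + W*g))
z(4*1, 8)*k - 41 = (2*8/(-3 + 4*1 + (4*1)*8))*20 - 41 = (2*8/(-3 + 4 + 4*8))*20 - 41 = (2*8/(-3 + 4 + 32))*20 - 41 = (2*8/33)*20 - 41 = (2*8*(1/33))*20 - 41 = (16/33)*20 - 41 = 320/33 - 41 = -1033/33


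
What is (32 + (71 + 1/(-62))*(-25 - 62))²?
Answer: 145087095409/3844 ≈ 3.7744e+7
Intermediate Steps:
(32 + (71 + 1/(-62))*(-25 - 62))² = (32 + (71 - 1/62)*(-87))² = (32 + (4401/62)*(-87))² = (32 - 382887/62)² = (-380903/62)² = 145087095409/3844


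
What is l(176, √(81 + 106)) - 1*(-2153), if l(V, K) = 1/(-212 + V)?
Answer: 77507/36 ≈ 2153.0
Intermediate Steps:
l(176, √(81 + 106)) - 1*(-2153) = 1/(-212 + 176) - 1*(-2153) = 1/(-36) + 2153 = -1/36 + 2153 = 77507/36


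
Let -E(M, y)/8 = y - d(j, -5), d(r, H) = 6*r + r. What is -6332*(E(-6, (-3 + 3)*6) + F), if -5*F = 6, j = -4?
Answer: 7129832/5 ≈ 1.4260e+6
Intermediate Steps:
d(r, H) = 7*r
E(M, y) = -224 - 8*y (E(M, y) = -8*(y - 7*(-4)) = -8*(y - 1*(-28)) = -8*(y + 28) = -8*(28 + y) = -224 - 8*y)
F = -6/5 (F = -⅕*6 = -6/5 ≈ -1.2000)
-6332*(E(-6, (-3 + 3)*6) + F) = -6332*((-224 - 8*(-3 + 3)*6) - 6/5) = -6332*((-224 - 0*6) - 6/5) = -6332*((-224 - 8*0) - 6/5) = -6332*((-224 + 0) - 6/5) = -6332*(-224 - 6/5) = -6332*(-1126/5) = 7129832/5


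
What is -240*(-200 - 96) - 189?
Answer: 70851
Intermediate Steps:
-240*(-200 - 96) - 189 = -240*(-296) - 189 = 71040 - 189 = 70851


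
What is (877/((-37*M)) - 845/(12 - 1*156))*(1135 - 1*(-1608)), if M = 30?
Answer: 371064811/26640 ≈ 13929.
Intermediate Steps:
(877/((-37*M)) - 845/(12 - 1*156))*(1135 - 1*(-1608)) = (877/((-37*30)) - 845/(12 - 1*156))*(1135 - 1*(-1608)) = (877/(-1110) - 845/(12 - 156))*(1135 + 1608) = (877*(-1/1110) - 845/(-144))*2743 = (-877/1110 - 845*(-1/144))*2743 = (-877/1110 + 845/144)*2743 = (135277/26640)*2743 = 371064811/26640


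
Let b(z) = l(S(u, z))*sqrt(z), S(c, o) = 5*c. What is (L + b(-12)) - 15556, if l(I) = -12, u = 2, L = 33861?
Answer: 18305 - 24*I*sqrt(3) ≈ 18305.0 - 41.569*I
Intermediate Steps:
b(z) = -12*sqrt(z)
(L + b(-12)) - 15556 = (33861 - 24*I*sqrt(3)) - 15556 = 18305 - 24*I*sqrt(3)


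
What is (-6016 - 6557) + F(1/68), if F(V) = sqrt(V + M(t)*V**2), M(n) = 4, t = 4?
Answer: -12573 + 3*sqrt(2)/34 ≈ -12573.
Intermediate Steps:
F(V) = sqrt(V + 4*V**2)
(-6016 - 6557) + F(1/68) = (-6016 - 6557) + sqrt((1 + 4/68)/68) = -12573 + sqrt((1 + 4*(1/68))/68) = -12573 + sqrt((1 + 1/17)/68) = -12573 + sqrt((1/68)*(18/17)) = -12573 + sqrt(9/578) = -12573 + 3*sqrt(2)/34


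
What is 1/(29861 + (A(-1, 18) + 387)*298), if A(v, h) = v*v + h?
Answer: 1/150849 ≈ 6.6291e-6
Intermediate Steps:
A(v, h) = h + v² (A(v, h) = v² + h = h + v²)
1/(29861 + (A(-1, 18) + 387)*298) = 1/(29861 + ((18 + (-1)²) + 387)*298) = 1/(29861 + ((18 + 1) + 387)*298) = 1/(29861 + (19 + 387)*298) = 1/(29861 + 406*298) = 1/(29861 + 120988) = 1/150849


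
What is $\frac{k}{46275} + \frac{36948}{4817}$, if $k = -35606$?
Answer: $\frac{1538254598}{222906675} \approx 6.9009$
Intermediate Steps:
$\frac{k}{46275} + \frac{36948}{4817} = - \frac{35606}{46275} + \frac{36948}{4817} = \frac{1538254598}{222906675}$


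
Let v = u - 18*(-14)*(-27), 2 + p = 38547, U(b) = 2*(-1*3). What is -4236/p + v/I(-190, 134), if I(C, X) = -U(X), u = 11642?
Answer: 93227647/115635 ≈ 806.22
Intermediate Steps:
U(b) = -6 (U(b) = 2*(-3) = -6)
p = 38545 (p = -2 + 38547 = 38545)
I(C, X) = 6 (I(C, X) = -1*(-6) = 6)
v = 4838 (v = 11642 - 18*(-14)*(-27) = 11642 - (-252)*(-27) = 11642 - 1*6804 = 11642 - 6804 = 4838)
-4236/p + v/I(-190, 134) = -4236/38545 + 4838/6 = -4236*1/38545 + 4838*(⅙) = -4236/38545 + 2419/3 = 93227647/115635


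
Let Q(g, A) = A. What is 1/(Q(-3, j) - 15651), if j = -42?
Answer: -1/15693 ≈ -6.3723e-5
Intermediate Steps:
1/(Q(-3, j) - 15651) = 1/(-42 - 15651) = 1/(-15693) = -1/15693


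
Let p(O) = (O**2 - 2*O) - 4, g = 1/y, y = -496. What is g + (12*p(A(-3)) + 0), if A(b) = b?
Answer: 65471/496 ≈ 132.00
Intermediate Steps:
g = -1/496 (g = 1/(-496) = -1/496 ≈ -0.0020161)
p(O) = -4 + O**2 - 2*O
g + (12*p(A(-3)) + 0) = -1/496 + (12*(-4 + (-3)**2 - 2*(-3)) + 0) = -1/496 + (12*(-4 + 9 + 6) + 0) = -1/496 + (12*11 + 0) = -1/496 + (132 + 0) = -1/496 + 132 = 65471/496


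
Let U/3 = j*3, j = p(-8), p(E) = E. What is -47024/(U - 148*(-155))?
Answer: -11756/5717 ≈ -2.0563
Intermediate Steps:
j = -8
U = -72 (U = 3*(-8*3) = 3*(-24) = -72)
-47024/(U - 148*(-155)) = -47024/(-72 - 148*(-155)) = -47024/(-72 + 22940) = -47024/22868 = -47024*1/22868 = -11756/5717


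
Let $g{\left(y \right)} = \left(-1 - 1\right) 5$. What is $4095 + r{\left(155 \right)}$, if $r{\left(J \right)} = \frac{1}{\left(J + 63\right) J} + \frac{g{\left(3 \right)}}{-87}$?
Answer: $\frac{12038532337}{2939730} \approx 4095.1$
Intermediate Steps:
$g{\left(y \right)} = -10$ ($g{\left(y \right)} = \left(-2\right) 5 = -10$)
$r{\left(J \right)} = \frac{10}{87} + \frac{1}{J \left(63 + J\right)}$ ($r{\left(J \right)} = \frac{1}{\left(J + 63\right) J} - \frac{10}{-87} = \frac{1}{\left(63 + J\right) J} - - \frac{10}{87} = \frac{1}{J \left(63 + J\right)} + \frac{10}{87} = \frac{10}{87} + \frac{1}{J \left(63 + J\right)}$)
$4095 + r{\left(155 \right)} = 4095 + \frac{87 + 10 \cdot 155^{2} + 630 \cdot 155}{87 \cdot 155 \left(63 + 155\right)} = 4095 + \frac{1}{87} \cdot \frac{1}{155} \cdot \frac{1}{218} \left(87 + 10 \cdot 24025 + 97650\right) = 4095 + \frac{1}{87} \cdot \frac{1}{155} \cdot \frac{1}{218} \left(87 + 240250 + 97650\right) = 4095 + \frac{1}{87} \cdot \frac{1}{155} \cdot \frac{1}{218} \cdot 337987 = 4095 + \frac{337987}{2939730} = \frac{12038532337}{2939730}$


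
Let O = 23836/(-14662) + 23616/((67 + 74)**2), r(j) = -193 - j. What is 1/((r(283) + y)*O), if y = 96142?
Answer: -16194179/678302361788 ≈ -2.3875e-5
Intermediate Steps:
O = -7090318/16194179 (O = 23836*(-1/14662) + 23616/(141**2) = -11918/7331 + 23616/19881 = -11918/7331 + 23616*(1/19881) = -11918/7331 + 2624/2209 = -7090318/16194179 ≈ -0.43783)
1/((r(283) + y)*O) = 1/(((-193 - 1*283) + 96142)*(-7090318/16194179)) = -16194179/7090318/((-193 - 283) + 96142) = -16194179/7090318/(-476 + 96142) = -16194179/7090318/95666 = (1/95666)*(-16194179/7090318) = -16194179/678302361788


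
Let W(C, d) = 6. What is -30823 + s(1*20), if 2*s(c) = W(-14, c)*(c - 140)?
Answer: -31183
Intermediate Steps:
s(c) = -420 + 3*c (s(c) = (6*(c - 140))/2 = (6*(-140 + c))/2 = (-840 + 6*c)/2 = -420 + 3*c)
-30823 + s(1*20) = -30823 + (-420 + 3*(1*20)) = -30823 + (-420 + 3*20) = -30823 + (-420 + 60) = -30823 - 360 = -31183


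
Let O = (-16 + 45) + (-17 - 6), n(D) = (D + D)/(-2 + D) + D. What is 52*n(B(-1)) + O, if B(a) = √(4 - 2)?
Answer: -98 - 52*√2 ≈ -171.54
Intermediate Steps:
B(a) = √2
n(D) = D + 2*D/(-2 + D) (n(D) = (2*D)/(-2 + D) + D = 2*D/(-2 + D) + D = D + 2*D/(-2 + D))
O = 6 (O = 29 - 23 = 6)
52*n(B(-1)) + O = 52*((√2)²/(-2 + √2)) + 6 = 52*(2/(-2 + √2)) + 6 = 104/(-2 + √2) + 6 = 6 + 104/(-2 + √2)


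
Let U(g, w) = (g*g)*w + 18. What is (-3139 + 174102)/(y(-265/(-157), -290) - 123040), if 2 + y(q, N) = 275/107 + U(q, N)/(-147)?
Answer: -66283059638523/47700762412481 ≈ -1.3896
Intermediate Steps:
U(g, w) = 18 + w*g² (U(g, w) = g²*w + 18 = w*g² + 18 = 18 + w*g²)
y(q, N) = 2347/5243 - N*q²/147 (y(q, N) = -2 + (275/107 + (18 + N*q²)/(-147)) = -2 + (275*(1/107) + (18 + N*q²)*(-1/147)) = -2 + (275/107 + (-6/49 - N*q²/147)) = -2 + (12833/5243 - N*q²/147) = 2347/5243 - N*q²/147)
(-3139 + 174102)/(y(-265/(-157), -290) - 123040) = (-3139 + 174102)/((2347/5243 - 1/147*(-290)*(-265/(-157))²) - 123040) = 170963/((2347/5243 - 1/147*(-290)*(-265*(-1/157))²) - 123040) = 170963/((2347/5243 - 1/147*(-290)*(265/157)²) - 123040) = 170963/((2347/5243 - 1/147*(-290)*70225/24649) - 123040) = 170963/((2347/5243 + 20365250/3623403) - 123040) = 170963/(2352635359/387704121 - 123040) = 170963/(-47700762412481/387704121) = 170963*(-387704121/47700762412481) = -66283059638523/47700762412481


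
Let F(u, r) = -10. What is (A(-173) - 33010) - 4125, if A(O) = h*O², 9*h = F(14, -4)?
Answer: -633505/9 ≈ -70390.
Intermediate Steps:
h = -10/9 (h = (⅑)*(-10) = -10/9 ≈ -1.1111)
A(O) = -10*O²/9
(A(-173) - 33010) - 4125 = (-10/9*(-173)² - 33010) - 4125 = (-10/9*29929 - 33010) - 4125 = (-299290/9 - 33010) - 4125 = -596380/9 - 4125 = -633505/9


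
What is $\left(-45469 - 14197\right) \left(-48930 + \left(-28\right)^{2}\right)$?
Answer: $2872679236$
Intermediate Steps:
$\left(-45469 - 14197\right) \left(-48930 + \left(-28\right)^{2}\right) = - 59666 \left(-48930 + 784\right) = \left(-59666\right) \left(-48146\right) = 2872679236$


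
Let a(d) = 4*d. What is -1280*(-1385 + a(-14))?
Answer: 1844480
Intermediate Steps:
-1280*(-1385 + a(-14)) = -1280*(-1385 + 4*(-14)) = -1280*(-1385 - 56) = -1280*(-1441) = 1844480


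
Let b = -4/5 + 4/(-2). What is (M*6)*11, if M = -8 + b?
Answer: -3564/5 ≈ -712.80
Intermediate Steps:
b = -14/5 (b = -4*⅕ + 4*(-½) = -⅘ - 2 = -14/5 ≈ -2.8000)
M = -54/5 (M = -8 - 14/5 = -54/5 ≈ -10.800)
(M*6)*11 = -54/5*6*11 = -324/5*11 = -3564/5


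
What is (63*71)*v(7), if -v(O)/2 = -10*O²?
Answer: 4383540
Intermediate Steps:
v(O) = 20*O² (v(O) = -(-20)*O² = 20*O²)
(63*71)*v(7) = (63*71)*(20*7²) = 4473*(20*49) = 4473*980 = 4383540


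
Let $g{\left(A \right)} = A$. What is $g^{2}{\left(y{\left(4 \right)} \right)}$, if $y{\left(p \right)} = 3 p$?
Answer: $144$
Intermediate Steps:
$g^{2}{\left(y{\left(4 \right)} \right)} = \left(3 \cdot 4\right)^{2} = 12^{2} = 144$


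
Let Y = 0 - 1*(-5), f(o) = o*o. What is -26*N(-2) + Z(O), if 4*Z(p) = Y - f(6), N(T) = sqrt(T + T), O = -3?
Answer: -31/4 - 52*I ≈ -7.75 - 52.0*I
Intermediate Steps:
f(o) = o**2
Y = 5 (Y = 0 + 5 = 5)
N(T) = sqrt(2)*sqrt(T) (N(T) = sqrt(2*T) = sqrt(2)*sqrt(T))
Z(p) = -31/4 (Z(p) = (5 - 1*6**2)/4 = (5 - 1*36)/4 = (5 - 36)/4 = (1/4)*(-31) = -31/4)
-26*N(-2) + Z(O) = -26*sqrt(2)*sqrt(-2) - 31/4 = -26*sqrt(2)*I*sqrt(2) - 31/4 = -52*I - 31/4 = -31/4 - 52*I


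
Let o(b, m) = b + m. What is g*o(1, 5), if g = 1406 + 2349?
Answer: 22530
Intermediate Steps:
g = 3755
g*o(1, 5) = 3755*(1 + 5) = 3755*6 = 22530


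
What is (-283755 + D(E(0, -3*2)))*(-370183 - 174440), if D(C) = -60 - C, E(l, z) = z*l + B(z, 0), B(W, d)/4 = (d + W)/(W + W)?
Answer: 154573265991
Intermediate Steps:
B(W, d) = 2*(W + d)/W (B(W, d) = 4*((d + W)/(W + W)) = 4*((W + d)/((2*W))) = 4*((W + d)*(1/(2*W))) = 4*((W + d)/(2*W)) = 2*(W + d)/W)
E(l, z) = 2 + l*z (E(l, z) = z*l + (2 + 2*0/z) = l*z + (2 + 0) = l*z + 2 = 2 + l*z)
(-283755 + D(E(0, -3*2)))*(-370183 - 174440) = (-283755 + (-60 - (2 + 0*(-3*2))))*(-370183 - 174440) = (-283755 + (-60 - (2 + 0*(-6))))*(-544623) = (-283755 + (-60 - (2 + 0)))*(-544623) = (-283755 + (-60 - 1*2))*(-544623) = (-283755 + (-60 - 2))*(-544623) = (-283755 - 62)*(-544623) = -283817*(-544623) = 154573265991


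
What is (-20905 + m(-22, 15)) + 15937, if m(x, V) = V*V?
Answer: -4743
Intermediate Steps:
m(x, V) = V²
(-20905 + m(-22, 15)) + 15937 = (-20905 + 15²) + 15937 = (-20905 + 225) + 15937 = -20680 + 15937 = -4743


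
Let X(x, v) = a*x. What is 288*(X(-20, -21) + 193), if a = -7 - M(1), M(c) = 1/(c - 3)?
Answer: 93024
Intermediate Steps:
M(c) = 1/(-3 + c)
a = -13/2 (a = -7 - 1/(-3 + 1) = -7 - 1/(-2) = -7 - 1*(-½) = -7 + ½ = -13/2 ≈ -6.5000)
X(x, v) = -13*x/2
288*(X(-20, -21) + 193) = 288*(-13/2*(-20) + 193) = 288*(130 + 193) = 288*323 = 93024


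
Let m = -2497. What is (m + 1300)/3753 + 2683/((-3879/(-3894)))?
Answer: 161338301/59909 ≈ 2693.1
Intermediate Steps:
(m + 1300)/3753 + 2683/((-3879/(-3894))) = (-2497 + 1300)/3753 + 2683/((-3879/(-3894))) = -1197*1/3753 + 2683/((-3879*(-1/3894))) = -133/417 + 2683/(1293/1298) = -133/417 + 2683*(1298/1293) = -133/417 + 3482534/1293 = 161338301/59909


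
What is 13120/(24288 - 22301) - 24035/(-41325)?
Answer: 6209911/864345 ≈ 7.1845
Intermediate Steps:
13120/(24288 - 22301) - 24035/(-41325) = 13120/1987 - 24035*(-1/41325) = 13120*(1/1987) + 253/435 = 13120/1987 + 253/435 = 6209911/864345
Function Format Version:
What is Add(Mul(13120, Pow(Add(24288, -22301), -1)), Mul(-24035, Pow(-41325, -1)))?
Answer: Rational(6209911, 864345) ≈ 7.1845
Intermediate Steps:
Add(Mul(13120, Pow(Add(24288, -22301), -1)), Mul(-24035, Pow(-41325, -1))) = Add(Mul(13120, Pow(1987, -1)), Mul(-24035, Rational(-1, 41325))) = Add(Mul(13120, Rational(1, 1987)), Rational(253, 435)) = Add(Rational(13120, 1987), Rational(253, 435)) = Rational(6209911, 864345)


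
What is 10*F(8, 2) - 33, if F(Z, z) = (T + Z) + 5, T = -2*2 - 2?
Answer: 37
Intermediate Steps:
T = -6 (T = -4 - 2 = -6)
F(Z, z) = -1 + Z (F(Z, z) = (-6 + Z) + 5 = -1 + Z)
10*F(8, 2) - 33 = 10*(-1 + 8) - 33 = 10*7 - 33 = 70 - 33 = 37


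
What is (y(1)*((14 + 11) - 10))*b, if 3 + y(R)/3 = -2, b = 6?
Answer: -1350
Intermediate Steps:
y(R) = -15 (y(R) = -9 + 3*(-2) = -9 - 6 = -15)
(y(1)*((14 + 11) - 10))*b = -15*((14 + 11) - 10)*6 = -15*(25 - 10)*6 = -15*15*6 = -225*6 = -1350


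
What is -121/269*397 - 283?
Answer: -124164/269 ≈ -461.58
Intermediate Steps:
-121/269*397 - 283 = -48037/269 - 283 = -124164/269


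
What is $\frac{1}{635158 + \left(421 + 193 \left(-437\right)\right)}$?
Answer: $\frac{1}{551238} \approx 1.8141 \cdot 10^{-6}$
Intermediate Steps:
$\frac{1}{635158 + \left(421 + 193 \left(-437\right)\right)} = \frac{1}{635158 + \left(421 - 84341\right)} = \frac{1}{635158 - 83920} = \frac{1}{551238}$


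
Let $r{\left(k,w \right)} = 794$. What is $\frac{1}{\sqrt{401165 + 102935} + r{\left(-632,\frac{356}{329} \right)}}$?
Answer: $\frac{1}{1504} \approx 0.00066489$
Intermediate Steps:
$\frac{1}{\sqrt{401165 + 102935} + r{\left(-632,\frac{356}{329} \right)}} = \frac{1}{\sqrt{401165 + 102935} + 794} = \frac{1}{\sqrt{504100} + 794} = \frac{1}{710 + 794} = \frac{1}{1504}$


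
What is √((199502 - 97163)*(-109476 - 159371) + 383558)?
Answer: 5*I*√1100525983 ≈ 1.6587e+5*I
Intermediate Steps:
√((199502 - 97163)*(-109476 - 159371) + 383558) = √(102339*(-268847) + 383558) = √(-27513533133 + 383558) = √(-27513149575) = 5*I*√1100525983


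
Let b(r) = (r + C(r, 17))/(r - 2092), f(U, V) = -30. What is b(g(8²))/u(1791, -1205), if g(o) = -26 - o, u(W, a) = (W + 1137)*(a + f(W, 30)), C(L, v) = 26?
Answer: -2/246571455 ≈ -8.1112e-9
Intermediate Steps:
u(W, a) = (-30 + a)*(1137 + W) (u(W, a) = (W + 1137)*(a - 30) = (1137 + W)*(-30 + a) = (-30 + a)*(1137 + W))
b(r) = (26 + r)/(-2092 + r) (b(r) = (r + 26)/(r - 2092) = (26 + r)/(-2092 + r))
b(g(8²))/u(1791, -1205) = ((26 + (-26 - 1*8²))/(-2092 + (-26 - 1*8²)))/(-34110 - 30*1791 + 1137*(-1205) + 1791*(-1205)) = ((26 + (-26 - 1*64))/(-2092 + (-26 - 1*64)))/(-34110 - 53730 - 1370085 - 2158155) = ((26 + (-26 - 64))/(-2092 + (-26 - 64)))/(-3616080) = ((26 - 90)/(-2092 - 90))*(-1/3616080) = (-64/(-2182))*(-1/3616080) = -1/2182*(-64)*(-1/3616080) = (32/1091)*(-1/3616080) = -2/246571455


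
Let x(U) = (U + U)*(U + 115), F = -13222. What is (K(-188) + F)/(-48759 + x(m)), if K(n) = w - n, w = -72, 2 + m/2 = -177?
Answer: -13106/125229 ≈ -0.10466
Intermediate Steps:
m = -358 (m = -4 + 2*(-177) = -4 - 354 = -358)
x(U) = 2*U*(115 + U) (x(U) = (2*U)*(115 + U) = 2*U*(115 + U))
K(n) = -72 - n
(K(-188) + F)/(-48759 + x(m)) = ((-72 - 1*(-188)) - 13222)/(-48759 + 2*(-358)*(115 - 358)) = ((-72 + 188) - 13222)/(-48759 + 2*(-358)*(-243)) = (116 - 13222)/(-48759 + 173988) = -13106/125229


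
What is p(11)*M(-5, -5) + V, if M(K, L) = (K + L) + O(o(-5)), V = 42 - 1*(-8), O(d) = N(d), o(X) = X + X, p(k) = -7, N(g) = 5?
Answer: 85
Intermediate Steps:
o(X) = 2*X
O(d) = 5
V = 50 (V = 42 + 8 = 50)
M(K, L) = 5 + K + L (M(K, L) = (K + L) + 5 = 5 + K + L)
p(11)*M(-5, -5) + V = -7*(5 - 5 - 5) + 50 = -7*(-5) + 50 = 35 + 50 = 85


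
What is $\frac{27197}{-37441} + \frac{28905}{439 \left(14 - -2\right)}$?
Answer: $\frac{891200377}{262985584} \approx 3.3888$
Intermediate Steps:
$\frac{27197}{-37441} + \frac{28905}{439 \left(14 - -2\right)} = 27197 \left(- \frac{1}{37441}\right) + \frac{28905}{439 \left(14 + 2\right)} = - \frac{27197}{37441} + \frac{28905}{439 \cdot 16} = - \frac{27197}{37441} + \frac{28905}{7024} = \frac{891200377}{262985584}$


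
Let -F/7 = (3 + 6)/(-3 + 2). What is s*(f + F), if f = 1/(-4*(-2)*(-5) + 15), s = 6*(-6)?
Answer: -56664/25 ≈ -2266.6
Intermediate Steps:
s = -36
f = -1/25 (f = 1/(8*(-5) + 15) = 1/(-40 + 15) = 1/(-25) = -1/25 ≈ -0.040000)
F = 63 (F = -7*(3 + 6)/(-3 + 2) = -63/(-1) = -63*(-1) = -7*(-9) = 63)
s*(f + F) = -36*(-1/25 + 63) = -36*1574/25 = -56664/25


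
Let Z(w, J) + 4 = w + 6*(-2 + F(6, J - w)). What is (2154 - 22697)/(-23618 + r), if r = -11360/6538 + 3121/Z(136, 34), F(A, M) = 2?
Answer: 8864468844/10181903155 ≈ 0.87061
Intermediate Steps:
Z(w, J) = -4 + w (Z(w, J) = -4 + (w + 6*(-2 + 2)) = -4 + (w + 6*0) = -4 + (w + 0) = -4 + w)
r = 9452789/431508 (r = -11360/6538 + 3121/(-4 + 136) = -11360*1/6538 + 3121/132 = -5680/3269 + 3121*(1/132) = -5680/3269 + 3121/132 = 9452789/431508 ≈ 21.906)
(2154 - 22697)/(-23618 + r) = (2154 - 22697)/(-23618 + 9452789/431508) = -20543/(-10181903155/431508) = -20543*(-431508/10181903155) = 8864468844/10181903155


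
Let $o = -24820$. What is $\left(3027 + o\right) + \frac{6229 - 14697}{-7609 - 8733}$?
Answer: $- \frac{178066369}{8171} \approx -21792.0$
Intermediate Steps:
$\left(3027 + o\right) + \frac{6229 - 14697}{-7609 - 8733} = \left(3027 - 24820\right) + \frac{6229 - 14697}{-7609 - 8733} = -21793 - \frac{8468}{-16342} = -21793 - - \frac{4234}{8171} = -21793 + \frac{4234}{8171} = - \frac{178066369}{8171}$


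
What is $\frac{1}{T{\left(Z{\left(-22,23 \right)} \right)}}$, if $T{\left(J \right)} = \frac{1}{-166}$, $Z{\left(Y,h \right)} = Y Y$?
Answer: $-166$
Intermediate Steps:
$Z{\left(Y,h \right)} = Y^{2}$
$T{\left(J \right)} = - \frac{1}{166}$
$\frac{1}{T{\left(Z{\left(-22,23 \right)} \right)}} = \frac{1}{- \frac{1}{166}} = -166$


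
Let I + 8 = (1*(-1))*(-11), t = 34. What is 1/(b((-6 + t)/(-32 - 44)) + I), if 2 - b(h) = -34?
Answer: 1/39 ≈ 0.025641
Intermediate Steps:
I = 3 (I = -8 + (1*(-1))*(-11) = -8 - 1*(-11) = -8 + 11 = 3)
b(h) = 36 (b(h) = 2 - 1*(-34) = 2 + 34 = 36)
1/(b((-6 + t)/(-32 - 44)) + I) = 1/(36 + 3) = 1/39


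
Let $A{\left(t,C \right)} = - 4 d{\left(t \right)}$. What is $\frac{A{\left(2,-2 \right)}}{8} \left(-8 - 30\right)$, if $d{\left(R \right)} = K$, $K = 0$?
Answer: $0$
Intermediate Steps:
$d{\left(R \right)} = 0$
$A{\left(t,C \right)} = 0$ ($A{\left(t,C \right)} = \left(-4\right) 0 = 0$)
$\frac{A{\left(2,-2 \right)}}{8} \left(-8 - 30\right) = \frac{0}{8} \left(-8 - 30\right) = 0 \cdot \frac{1}{8} \left(-38\right) = 0 \left(-38\right) = 0$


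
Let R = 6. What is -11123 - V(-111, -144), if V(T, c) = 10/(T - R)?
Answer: -1301381/117 ≈ -11123.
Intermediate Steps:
V(T, c) = 10/(-6 + T) (V(T, c) = 10/(T - 1*6) = 10/(T - 6) = 10/(-6 + T))
-11123 - V(-111, -144) = -11123 - 10/(-6 - 111) = -11123 - 10/(-117) = -11123 - 10*(-1)/117 = -11123 - 1*(-10/117) = -11123 + 10/117 = -1301381/117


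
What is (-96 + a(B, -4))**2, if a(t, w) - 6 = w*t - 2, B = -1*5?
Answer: 5184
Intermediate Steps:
B = -5
a(t, w) = 4 + t*w (a(t, w) = 6 + (w*t - 2) = 6 + (t*w - 2) = 6 + (-2 + t*w) = 4 + t*w)
(-96 + a(B, -4))**2 = (-96 + (4 - 5*(-4)))**2 = (-96 + (4 + 20))**2 = (-96 + 24)**2 = (-72)**2 = 5184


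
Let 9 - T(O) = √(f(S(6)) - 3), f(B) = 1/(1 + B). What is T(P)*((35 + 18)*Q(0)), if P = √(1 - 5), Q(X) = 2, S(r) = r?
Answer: 954 - 212*I*√35/7 ≈ 954.0 - 179.17*I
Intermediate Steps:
P = 2*I (P = √(-4) = 2*I ≈ 2.0*I)
T(O) = 9 - 2*I*√35/7 (T(O) = 9 - √(1/(1 + 6) - 3) = 9 - √(1/7 - 3) = 9 - √(⅐ - 3) = 9 - √(-20/7) = 9 - 2*I*√35/7)
T(P)*((35 + 18)*Q(0)) = (9 - 2*I*√35/7)*((35 + 18)*2) = (9 - 2*I*√35/7)*(53*2) = (9 - 2*I*√35/7)*106 = 954 - 212*I*√35/7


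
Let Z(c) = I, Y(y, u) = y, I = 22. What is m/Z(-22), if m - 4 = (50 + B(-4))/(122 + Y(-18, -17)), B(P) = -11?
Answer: 35/176 ≈ 0.19886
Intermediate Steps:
Z(c) = 22
m = 35/8 (m = 4 + (50 - 11)/(122 - 18) = 4 + 39/104 = 4 + 39*(1/104) = 4 + 3/8 = 35/8 ≈ 4.3750)
m/Z(-22) = (35/8)/22 = (35/8)*(1/22) = 35/176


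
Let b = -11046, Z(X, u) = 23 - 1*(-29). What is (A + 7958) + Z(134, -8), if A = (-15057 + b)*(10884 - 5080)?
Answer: -151493802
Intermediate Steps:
Z(X, u) = 52 (Z(X, u) = 23 + 29 = 52)
A = -151501812 (A = (-15057 - 11046)*(10884 - 5080) = -26103*5804 = -151501812)
(A + 7958) + Z(134, -8) = (-151501812 + 7958) + 52 = -151493854 + 52 = -151493802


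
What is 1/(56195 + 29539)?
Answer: 1/85734 ≈ 1.1664e-5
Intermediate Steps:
1/(56195 + 29539) = 1/85734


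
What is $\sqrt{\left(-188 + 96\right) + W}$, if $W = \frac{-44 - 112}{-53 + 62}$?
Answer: $\frac{2 i \sqrt{246}}{3} \approx 10.456 i$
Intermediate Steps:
$W = - \frac{52}{3}$ ($W = \frac{-44 - 112}{9} = \left(-156\right) \frac{1}{9} = - \frac{52}{3} \approx -17.333$)
$\sqrt{\left(-188 + 96\right) + W} = \sqrt{\left(-188 + 96\right) - \frac{52}{3}} = \sqrt{-92 - \frac{52}{3}} = \sqrt{- \frac{328}{3}} = \frac{2 i \sqrt{246}}{3}$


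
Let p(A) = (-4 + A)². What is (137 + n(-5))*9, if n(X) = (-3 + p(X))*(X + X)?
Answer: -5787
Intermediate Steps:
n(X) = 2*X*(-3 + (-4 + X)²) (n(X) = (-3 + (-4 + X)²)*(X + X) = (-3 + (-4 + X)²)*(2*X) = 2*X*(-3 + (-4 + X)²))
(137 + n(-5))*9 = (137 + 2*(-5)*(-3 + (-4 - 5)²))*9 = (137 + 2*(-5)*(-3 + (-9)²))*9 = (137 + 2*(-5)*(-3 + 81))*9 = (137 + 2*(-5)*78)*9 = (137 - 780)*9 = -643*9 = -5787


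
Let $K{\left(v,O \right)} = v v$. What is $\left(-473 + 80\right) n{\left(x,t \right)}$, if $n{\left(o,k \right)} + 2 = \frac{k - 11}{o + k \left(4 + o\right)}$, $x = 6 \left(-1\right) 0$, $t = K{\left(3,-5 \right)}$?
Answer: $\frac{4847}{6} \approx 807.83$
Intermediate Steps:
$K{\left(v,O \right)} = v^{2}$
$t = 9$ ($t = 3^{2} = 9$)
$x = 0$ ($x = \left(-6\right) 0 = 0$)
$n{\left(o,k \right)} = -2 + \frac{-11 + k}{o + k \left(4 + o\right)}$ ($n{\left(o,k \right)} = -2 + \frac{k - 11}{o + k \left(4 + o\right)} = -2 + \frac{-11 + k}{o + k \left(4 + o\right)}$)
$\left(-473 + 80\right) n{\left(x,t \right)} = \left(-473 + 80\right) \frac{-11 - 63 - 0 - 18 \cdot 0}{0 + 4 \cdot 9 + 9 \cdot 0} = - 393 \frac{-11 - 63 + 0 + 0}{0 + 36 + 0} = - 393 \cdot \frac{1}{36} \left(-74\right) = \left(-393\right) \left(- \frac{37}{18}\right) = \frac{4847}{6}$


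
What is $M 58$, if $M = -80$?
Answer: $-4640$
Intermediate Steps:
$M 58 = \left(-80\right) 58 = -4640$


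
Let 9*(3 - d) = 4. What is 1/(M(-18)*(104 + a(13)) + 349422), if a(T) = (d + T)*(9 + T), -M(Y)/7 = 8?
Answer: 9/2919902 ≈ 3.0823e-6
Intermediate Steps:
d = 23/9 (d = 3 - ⅑*4 = 3 - 4/9 = 23/9 ≈ 2.5556)
M(Y) = -56 (M(Y) = -7*8 = -56)
a(T) = (9 + T)*(23/9 + T) (a(T) = (23/9 + T)*(9 + T) = (9 + T)*(23/9 + T))
1/(M(-18)*(104 + a(13)) + 349422) = 1/(-56*(104 + (23 + 13² + (104/9)*13)) + 349422) = 1/(-56*(104 + (23 + 169 + 1352/9)) + 349422) = 1/(-56*(104 + 3080/9) + 349422) = 1/(-56*4016/9 + 349422) = 1/(-224896/9 + 349422) = 1/(2919902/9) = 9/2919902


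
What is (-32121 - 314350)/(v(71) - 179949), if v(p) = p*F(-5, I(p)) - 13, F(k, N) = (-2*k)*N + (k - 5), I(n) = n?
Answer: 346471/130262 ≈ 2.6598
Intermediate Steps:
F(k, N) = -5 + k - 2*N*k (F(k, N) = -2*N*k + (-5 + k) = -5 + k - 2*N*k)
v(p) = -13 + p*(-10 + 10*p) (v(p) = p*(-5 - 5 - 2*p*(-5)) - 13 = p*(-5 - 5 + 10*p) - 13 = p*(-10 + 10*p) - 13 = -13 + p*(-10 + 10*p))
(-32121 - 314350)/(v(71) - 179949) = (-32121 - 314350)/((-13 + 10*71*(-1 + 71)) - 179949) = -346471/((-13 + 10*71*70) - 179949) = -346471/((-13 + 49700) - 179949) = -346471/(49687 - 179949) = -346471/(-130262) = -346471*(-1/130262) = 346471/130262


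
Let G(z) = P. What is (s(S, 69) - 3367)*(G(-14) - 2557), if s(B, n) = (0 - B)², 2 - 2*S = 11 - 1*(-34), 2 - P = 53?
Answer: 7575588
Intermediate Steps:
P = -51 (P = 2 - 1*53 = 2 - 53 = -51)
G(z) = -51
S = -43/2 (S = 1 - (11 - 1*(-34))/2 = 1 - (11 + 34)/2 = 1 - ½*45 = 1 - 45/2 = -43/2 ≈ -21.500)
s(B, n) = B² (s(B, n) = (-B)² = B²)
(s(S, 69) - 3367)*(G(-14) - 2557) = ((-43/2)² - 3367)*(-51 - 2557) = (1849/4 - 3367)*(-2608) = -11619/4*(-2608) = 7575588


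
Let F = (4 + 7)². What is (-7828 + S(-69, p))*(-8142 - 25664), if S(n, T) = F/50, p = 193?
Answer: 6613788937/25 ≈ 2.6455e+8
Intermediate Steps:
F = 121 (F = 11² = 121)
S(n, T) = 121/50
(-7828 + S(-69, p))*(-8142 - 25664) = (-7828 + 121/50)*(-8142 - 25664) = -391279/50*(-33806) = 6613788937/25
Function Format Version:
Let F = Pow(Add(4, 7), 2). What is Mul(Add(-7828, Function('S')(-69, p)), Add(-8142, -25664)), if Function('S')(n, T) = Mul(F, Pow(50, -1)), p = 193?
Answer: Rational(6613788937, 25) ≈ 2.6455e+8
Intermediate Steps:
F = 121 (F = Pow(11, 2) = 121)
Function('S')(n, T) = Rational(121, 50) (Function('S')(n, T) = Mul(121, Pow(50, -1)) = Mul(121, Rational(1, 50)) = Rational(121, 50))
Mul(Add(-7828, Function('S')(-69, p)), Add(-8142, -25664)) = Mul(Add(-7828, Rational(121, 50)), Add(-8142, -25664)) = Mul(Rational(-391279, 50), -33806) = Rational(6613788937, 25)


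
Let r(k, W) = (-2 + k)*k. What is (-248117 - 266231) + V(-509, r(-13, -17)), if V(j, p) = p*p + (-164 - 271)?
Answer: -476758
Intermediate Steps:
r(k, W) = k*(-2 + k)
V(j, p) = -435 + p² (V(j, p) = p² - 435 = -435 + p²)
(-248117 - 266231) + V(-509, r(-13, -17)) = (-248117 - 266231) + (-435 + (-13*(-2 - 13))²) = -514348 + (-435 + (-13*(-15))²) = -514348 + (-435 + 195²) = -514348 + (-435 + 38025) = -514348 + 37590 = -476758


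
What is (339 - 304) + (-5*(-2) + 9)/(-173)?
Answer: 6036/173 ≈ 34.890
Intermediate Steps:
(339 - 304) + (-5*(-2) + 9)/(-173) = 35 + (10 + 9)*(-1/173) = 35 + 19*(-1/173) = 35 - 19/173 = 6036/173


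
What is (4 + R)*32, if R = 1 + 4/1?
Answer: 288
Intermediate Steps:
R = 5 (R = 1 + 4*1 = 1 + 4 = 5)
(4 + R)*32 = (4 + 5)*32 = 9*32 = 288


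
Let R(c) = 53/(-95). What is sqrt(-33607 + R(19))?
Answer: I*sqrt(303308210)/95 ≈ 183.32*I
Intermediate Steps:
R(c) = -53/95 (R(c) = 53*(-1/95) = -53/95)
sqrt(-33607 + R(19)) = sqrt(-33607 - 53/95) = sqrt(-3192718/95) = I*sqrt(303308210)/95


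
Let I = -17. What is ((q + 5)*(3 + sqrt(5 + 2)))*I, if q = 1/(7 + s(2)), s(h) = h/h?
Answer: -2091/8 - 697*sqrt(7)/8 ≈ -491.89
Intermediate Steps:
s(h) = 1
q = 1/8 (q = 1/(7 + 1) = 1/8 ≈ 0.12500)
((q + 5)*(3 + sqrt(5 + 2)))*I = ((1/8 + 5)*(3 + sqrt(5 + 2)))*(-17) = (41*(3 + sqrt(7))/8)*(-17) = (123/8 + 41*sqrt(7)/8)*(-17) = -2091/8 - 697*sqrt(7)/8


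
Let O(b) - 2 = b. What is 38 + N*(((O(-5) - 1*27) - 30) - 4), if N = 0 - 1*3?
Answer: 230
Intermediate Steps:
O(b) = 2 + b
N = -3 (N = 0 - 3 = -3)
38 + N*(((O(-5) - 1*27) - 30) - 4) = 38 - 3*((((2 - 5) - 1*27) - 30) - 4) = 38 - 3*(((-3 - 27) - 30) - 4) = 38 - 3*((-30 - 30) - 4) = 38 - 3*(-60 - 4) = 38 - 3*(-64) = 38 + 192 = 230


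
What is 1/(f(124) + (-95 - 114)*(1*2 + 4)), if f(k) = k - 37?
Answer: -1/1167 ≈ -0.00085690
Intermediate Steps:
f(k) = -37 + k
1/(f(124) + (-95 - 114)*(1*2 + 4)) = 1/((-37 + 124) + (-95 - 114)*(1*2 + 4)) = 1/(87 - 209*(2 + 4)) = 1/(87 - 209*6) = 1/(87 - 1254) = 1/(-1167) = -1/1167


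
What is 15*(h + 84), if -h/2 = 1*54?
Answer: -360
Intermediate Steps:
h = -108 (h = -2*54 = -108)
15*(h + 84) = 15*(-108 + 84) = 15*(-24) = -360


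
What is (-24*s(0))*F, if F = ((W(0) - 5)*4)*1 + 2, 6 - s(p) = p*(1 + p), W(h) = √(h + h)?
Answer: 2592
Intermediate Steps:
W(h) = √2*√h (W(h) = √(2*h) = √2*√h)
s(p) = 6 - p*(1 + p)
F = -18 (F = ((√2*√0 - 5)*4)*1 + 2 = ((√2*0 - 5)*4)*1 + 2 = ((0 - 5)*4)*1 + 2 = -5*4*1 + 2 = -20*1 + 2 = -20 + 2 = -18)
(-24*s(0))*F = -24*(6 - 1*0 - 1*0²)*(-18) = -24*(6 + 0 - 1*0)*(-18) = -24*(6 + 0 + 0)*(-18) = -24*6*(-18) = -144*(-18) = 2592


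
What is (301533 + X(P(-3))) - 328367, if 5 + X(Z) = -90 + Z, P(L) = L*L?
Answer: -26920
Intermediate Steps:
P(L) = L**2
X(Z) = -95 + Z (X(Z) = -5 + (-90 + Z) = -95 + Z)
(301533 + X(P(-3))) - 328367 = (301533 + (-95 + (-3)**2)) - 328367 = (301533 + (-95 + 9)) - 328367 = (301533 - 86) - 328367 = 301447 - 328367 = -26920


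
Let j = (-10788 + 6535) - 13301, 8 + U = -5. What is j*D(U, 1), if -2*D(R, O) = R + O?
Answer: -105324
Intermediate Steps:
U = -13 (U = -8 - 5 = -13)
D(R, O) = -O/2 - R/2 (D(R, O) = -(R + O)/2 = -(O + R)/2 = -O/2 - R/2)
j = -17554 (j = -4253 - 13301 = -17554)
j*D(U, 1) = -17554*(-½*1 - ½*(-13)) = -17554*(-½ + 13/2) = -17554*6 = -105324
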